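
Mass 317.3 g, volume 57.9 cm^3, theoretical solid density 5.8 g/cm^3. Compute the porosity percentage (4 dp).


rho_part = 317.3 / 57.9 = 5.48013817 g/cm^3
Porosity = (1 - 5.48013817/5.8)*100 = 5.5149 %


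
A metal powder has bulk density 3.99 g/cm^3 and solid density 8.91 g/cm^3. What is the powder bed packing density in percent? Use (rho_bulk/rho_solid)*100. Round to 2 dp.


Packing = (3.99/8.91)*100 = 44.78 %


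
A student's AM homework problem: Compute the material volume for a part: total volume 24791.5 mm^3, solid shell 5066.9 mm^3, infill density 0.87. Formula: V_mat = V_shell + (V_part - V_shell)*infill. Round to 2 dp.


V_infill = (24791.5 - 5066.9) * 0.87 = 17160.4
V_total = 5066.9 + 17160.4 = 22227.3 mm^3


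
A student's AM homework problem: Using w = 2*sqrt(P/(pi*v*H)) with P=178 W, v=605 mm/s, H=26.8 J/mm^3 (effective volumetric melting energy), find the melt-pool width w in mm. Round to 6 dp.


w = 2*sqrt(178/(pi*605*26.8)) = 0.118228 mm


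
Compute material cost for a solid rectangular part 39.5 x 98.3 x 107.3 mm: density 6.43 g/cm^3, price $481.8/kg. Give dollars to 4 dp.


V = 39.5 * 98.3 * 107.3 = 416629.805 mm^3 = 416.629805 cm^3
Mass = 416.629805 * 6.43 / 1000 = 2.67892965 kg
Cost = 2.67892965 * 481.8 = 1290.7083 $


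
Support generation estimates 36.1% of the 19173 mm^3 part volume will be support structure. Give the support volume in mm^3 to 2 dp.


V_support = 19173 * 0.361 = 6921.45 mm^3


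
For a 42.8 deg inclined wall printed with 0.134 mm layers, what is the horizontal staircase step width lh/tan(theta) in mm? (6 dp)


step = 0.134 / tan(42.8) = 0.144707 mm


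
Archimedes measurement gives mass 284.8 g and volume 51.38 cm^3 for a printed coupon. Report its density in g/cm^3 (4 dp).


rho = 284.8 / 51.38 = 5.543 g/cm^3


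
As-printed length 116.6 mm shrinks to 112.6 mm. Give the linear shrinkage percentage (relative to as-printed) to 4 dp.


Shrinkage = ((116.6-112.6)/116.6)*100 = 3.4305 %


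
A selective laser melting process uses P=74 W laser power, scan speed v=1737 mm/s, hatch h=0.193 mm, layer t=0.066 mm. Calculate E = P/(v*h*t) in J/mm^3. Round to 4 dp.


E = 74 / (1737*0.193*0.066) = 3.3445 J/mm^3


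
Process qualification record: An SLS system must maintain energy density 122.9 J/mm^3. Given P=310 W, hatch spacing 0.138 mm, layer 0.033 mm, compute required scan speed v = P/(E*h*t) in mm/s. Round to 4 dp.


v = 310 / (122.9*0.138*0.033) = 553.8814 mm/s


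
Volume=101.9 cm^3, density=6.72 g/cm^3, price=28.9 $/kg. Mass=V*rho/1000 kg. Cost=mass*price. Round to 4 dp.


Mass = 101.9*6.72/1000 = 0.684768 kg
Cost = 0.684768 * 28.9 = 19.7898 $


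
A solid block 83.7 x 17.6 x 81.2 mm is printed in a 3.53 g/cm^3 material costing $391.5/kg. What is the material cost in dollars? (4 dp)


V = 83.7 * 17.6 * 81.2 = 119617.344 mm^3 = 119.617344 cm^3
Mass = 119.617344 * 3.53 / 1000 = 0.42224922 kg
Cost = 0.42224922 * 391.5 = 165.3106 $


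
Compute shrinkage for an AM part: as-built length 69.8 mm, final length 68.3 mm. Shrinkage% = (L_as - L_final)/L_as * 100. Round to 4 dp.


Shrinkage = ((69.8-68.3)/69.8)*100 = 2.149 %


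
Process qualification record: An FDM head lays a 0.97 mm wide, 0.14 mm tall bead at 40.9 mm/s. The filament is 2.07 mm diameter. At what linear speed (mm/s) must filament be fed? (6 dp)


Q = 0.97 * 0.14 * 40.9 = 5.55422 mm^3/s
A_fil = pi*(2.07/2)^2 = 3.36535259 mm^2
v_feed = 5.55422 / 3.36535259 = 1.650413 mm/s


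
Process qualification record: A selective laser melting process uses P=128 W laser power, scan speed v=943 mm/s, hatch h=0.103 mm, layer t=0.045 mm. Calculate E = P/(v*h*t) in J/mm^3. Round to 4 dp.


E = 128 / (943*0.103*0.045) = 29.2852 J/mm^3


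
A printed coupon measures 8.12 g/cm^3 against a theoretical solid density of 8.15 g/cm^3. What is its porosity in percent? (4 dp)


Porosity = (1-8.12/8.15)*100 = 0.3681 %


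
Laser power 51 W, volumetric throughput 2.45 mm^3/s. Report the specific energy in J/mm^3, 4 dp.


SE = 51 / 2.45 = 20.8163 J/mm^3


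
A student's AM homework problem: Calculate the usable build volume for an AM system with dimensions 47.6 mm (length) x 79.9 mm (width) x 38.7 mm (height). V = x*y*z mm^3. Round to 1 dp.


V = 47.6 * 79.9 * 38.7 = 147185.4 mm^3


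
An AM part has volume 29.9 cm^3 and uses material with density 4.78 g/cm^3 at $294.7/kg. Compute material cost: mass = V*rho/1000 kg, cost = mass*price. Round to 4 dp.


Mass = 29.9*4.78/1000 = 0.142922 kg
Cost = 0.142922 * 294.7 = 42.1191 $


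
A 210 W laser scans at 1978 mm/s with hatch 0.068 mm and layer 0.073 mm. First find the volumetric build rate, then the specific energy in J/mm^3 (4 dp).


Build rate = 1978 * 0.068 * 0.073 = 9.818792 mm^3/s
SE = 210 / 9.818792 = 21.3876 J/mm^3


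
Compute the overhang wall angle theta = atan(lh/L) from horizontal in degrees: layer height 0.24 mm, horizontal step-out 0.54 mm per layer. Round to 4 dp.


angle = atan(0.24/0.54) = 23.9625 degrees


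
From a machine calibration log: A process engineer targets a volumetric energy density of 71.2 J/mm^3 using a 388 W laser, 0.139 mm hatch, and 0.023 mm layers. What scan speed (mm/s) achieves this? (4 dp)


v = 388 / (71.2*0.139*0.023) = 1704.5475 mm/s


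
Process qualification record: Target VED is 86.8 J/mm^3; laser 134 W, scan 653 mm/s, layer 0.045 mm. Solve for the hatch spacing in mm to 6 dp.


h = 134 / (86.8*653*0.045) = 0.052536 mm


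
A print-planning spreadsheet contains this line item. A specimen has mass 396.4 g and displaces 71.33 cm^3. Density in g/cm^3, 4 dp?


rho = 396.4 / 71.33 = 5.5573 g/cm^3


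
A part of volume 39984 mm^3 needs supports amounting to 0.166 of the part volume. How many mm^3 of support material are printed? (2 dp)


V_support = 39984 * 0.166 = 6637.34 mm^3


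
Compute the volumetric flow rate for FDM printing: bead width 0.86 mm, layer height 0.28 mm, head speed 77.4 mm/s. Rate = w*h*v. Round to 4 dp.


Rate = 0.86 * 0.28 * 77.4 = 18.6379 mm^3/s


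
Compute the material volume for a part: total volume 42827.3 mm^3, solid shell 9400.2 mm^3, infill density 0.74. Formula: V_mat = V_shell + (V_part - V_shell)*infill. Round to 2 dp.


V_infill = (42827.3 - 9400.2) * 0.74 = 24736.05
V_total = 9400.2 + 24736.05 = 34136.25 mm^3


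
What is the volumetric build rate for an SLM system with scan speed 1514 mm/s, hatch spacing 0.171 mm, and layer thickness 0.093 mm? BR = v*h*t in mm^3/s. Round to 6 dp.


Rate = 1514 * 0.171 * 0.093 = 24.077142 mm^3/s


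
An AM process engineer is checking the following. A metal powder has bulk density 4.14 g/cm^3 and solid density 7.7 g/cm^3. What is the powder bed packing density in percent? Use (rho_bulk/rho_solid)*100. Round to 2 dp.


Packing = (4.14/7.7)*100 = 53.77 %


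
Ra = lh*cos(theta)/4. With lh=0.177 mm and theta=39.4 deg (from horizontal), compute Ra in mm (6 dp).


Ra = 0.177 * cos(39.4) / 4 = 0.034193 mm


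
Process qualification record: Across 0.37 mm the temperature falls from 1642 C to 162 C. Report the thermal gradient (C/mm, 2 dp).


G = (1642-162)/0.37 = 4000.0 C/mm


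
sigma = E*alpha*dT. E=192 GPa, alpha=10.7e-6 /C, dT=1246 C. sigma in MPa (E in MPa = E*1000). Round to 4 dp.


sigma = 192*1000 * 10.7e-6 * 1246 = 2559.7824 MPa


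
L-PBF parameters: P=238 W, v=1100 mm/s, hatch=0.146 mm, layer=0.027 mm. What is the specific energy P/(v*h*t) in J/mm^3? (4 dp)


Build rate = 1100 * 0.146 * 0.027 = 4.3362 mm^3/s
SE = 238 / 4.3362 = 54.8868 J/mm^3


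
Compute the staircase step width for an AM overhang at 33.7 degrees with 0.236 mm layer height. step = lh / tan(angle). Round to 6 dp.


step = 0.236 / tan(33.7) = 0.353867 mm


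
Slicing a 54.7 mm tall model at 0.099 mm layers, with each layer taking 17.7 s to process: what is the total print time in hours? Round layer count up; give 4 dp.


Layers = ceil(54.7/0.099) = 553
t = 553 * 17.7 / 3600 = 2.7189 hrs


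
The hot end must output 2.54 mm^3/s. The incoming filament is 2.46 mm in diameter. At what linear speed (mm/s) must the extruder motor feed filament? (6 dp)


A = pi*(2.46/2)^2 = 4.752916
v = 2.54 / 4.752916 = 0.534409 mm/s


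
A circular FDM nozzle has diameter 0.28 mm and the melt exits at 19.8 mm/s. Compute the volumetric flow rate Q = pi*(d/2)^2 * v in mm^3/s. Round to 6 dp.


A = pi*(0.28/2)^2 = 0.06157522 mm^2
Q = 0.06157522 * 19.8 = 1.219189 mm^3/s


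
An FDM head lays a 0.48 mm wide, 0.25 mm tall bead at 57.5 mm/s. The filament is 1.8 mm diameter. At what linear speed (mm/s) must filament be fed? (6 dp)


Q = 0.48 * 0.25 * 57.5 = 6.9 mm^3/s
A_fil = pi*(1.8/2)^2 = 2.54469005 mm^2
v_feed = 6.9 / 2.54469005 = 2.711529 mm/s


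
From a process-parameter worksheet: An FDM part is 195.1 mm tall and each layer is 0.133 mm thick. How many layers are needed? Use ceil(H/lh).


Layers = ceil(195.1/0.133) = 1467


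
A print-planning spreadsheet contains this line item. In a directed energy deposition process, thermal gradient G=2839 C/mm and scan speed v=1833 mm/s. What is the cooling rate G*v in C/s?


CR = 2839 * 1833 = 5203887 C/s


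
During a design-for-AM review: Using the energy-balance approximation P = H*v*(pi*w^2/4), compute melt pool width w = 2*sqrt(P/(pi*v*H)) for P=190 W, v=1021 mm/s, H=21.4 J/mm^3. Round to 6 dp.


w = 2*sqrt(190/(pi*1021*21.4)) = 0.105223 mm


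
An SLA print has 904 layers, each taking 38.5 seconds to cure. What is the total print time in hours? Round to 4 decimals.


t = 904 * 38.5 / 3600 = 9.6678 hrs


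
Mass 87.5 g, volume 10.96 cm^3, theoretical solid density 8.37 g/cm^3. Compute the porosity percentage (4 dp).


rho_part = 87.5 / 10.96 = 7.98357664 g/cm^3
Porosity = (1 - 7.98357664/8.37)*100 = 4.6168 %


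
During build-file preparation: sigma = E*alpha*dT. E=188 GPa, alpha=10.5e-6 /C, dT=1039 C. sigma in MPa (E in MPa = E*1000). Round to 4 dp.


sigma = 188*1000 * 10.5e-6 * 1039 = 2050.986 MPa


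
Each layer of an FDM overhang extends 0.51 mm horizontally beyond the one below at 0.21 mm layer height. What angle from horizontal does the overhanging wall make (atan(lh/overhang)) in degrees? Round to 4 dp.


angle = atan(0.21/0.51) = 22.3801 degrees


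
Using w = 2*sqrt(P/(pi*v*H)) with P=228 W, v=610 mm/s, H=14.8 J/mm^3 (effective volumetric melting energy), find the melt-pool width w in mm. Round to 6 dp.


w = 2*sqrt(228/(pi*610*14.8)) = 0.179319 mm


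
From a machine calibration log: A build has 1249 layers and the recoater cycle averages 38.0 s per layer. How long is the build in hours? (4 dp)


t = 1249 * 38.0 / 3600 = 13.1839 hrs


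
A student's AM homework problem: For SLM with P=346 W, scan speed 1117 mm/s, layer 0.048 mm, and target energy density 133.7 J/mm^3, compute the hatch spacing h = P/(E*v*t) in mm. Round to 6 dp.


h = 346 / (133.7*1117*0.048) = 0.048267 mm


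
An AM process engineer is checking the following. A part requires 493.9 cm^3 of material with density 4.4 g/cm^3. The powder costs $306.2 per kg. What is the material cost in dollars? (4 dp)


Mass = 493.9*4.4/1000 = 2.17316 kg
Cost = 2.17316 * 306.2 = 665.4216 $


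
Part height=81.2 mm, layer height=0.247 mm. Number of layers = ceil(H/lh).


Layers = ceil(81.2/0.247) = 329


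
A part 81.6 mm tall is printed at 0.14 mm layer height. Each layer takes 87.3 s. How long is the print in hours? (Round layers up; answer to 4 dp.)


Layers = ceil(81.6/0.14) = 583
t = 583 * 87.3 / 3600 = 14.1378 hrs


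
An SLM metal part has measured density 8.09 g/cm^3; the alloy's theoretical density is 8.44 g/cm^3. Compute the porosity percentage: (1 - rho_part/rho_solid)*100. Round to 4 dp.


Porosity = (1-8.09/8.44)*100 = 4.1469 %


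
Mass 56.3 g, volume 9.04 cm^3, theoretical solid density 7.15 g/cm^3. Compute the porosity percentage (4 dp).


rho_part = 56.3 / 9.04 = 6.22787611 g/cm^3
Porosity = (1 - 6.22787611/7.15)*100 = 12.8968 %


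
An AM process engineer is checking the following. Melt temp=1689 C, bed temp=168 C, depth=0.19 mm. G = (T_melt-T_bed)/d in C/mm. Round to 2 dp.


G = (1689-168)/0.19 = 8005.26 C/mm


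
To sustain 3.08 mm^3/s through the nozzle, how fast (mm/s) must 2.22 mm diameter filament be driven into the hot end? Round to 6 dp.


A = pi*(2.22/2)^2 = 3.870756
v = 3.08 / 3.870756 = 0.79571 mm/s


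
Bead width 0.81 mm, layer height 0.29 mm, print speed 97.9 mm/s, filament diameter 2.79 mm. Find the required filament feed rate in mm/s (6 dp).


Q = 0.81 * 0.29 * 97.9 = 22.99671 mm^3/s
A_fil = pi*(2.79/2)^2 = 6.11361784 mm^2
v_feed = 22.99671 / 6.11361784 = 3.761555 mm/s


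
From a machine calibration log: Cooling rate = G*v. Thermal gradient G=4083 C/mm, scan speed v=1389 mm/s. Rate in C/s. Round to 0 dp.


CR = 4083 * 1389 = 5671287 C/s


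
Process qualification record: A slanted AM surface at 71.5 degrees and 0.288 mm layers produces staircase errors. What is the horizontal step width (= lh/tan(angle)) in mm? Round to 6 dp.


step = 0.288 / tan(71.5) = 0.096363 mm


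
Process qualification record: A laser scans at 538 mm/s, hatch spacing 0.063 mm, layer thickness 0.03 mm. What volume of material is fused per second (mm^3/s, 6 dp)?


Rate = 538 * 0.063 * 0.03 = 1.01682 mm^3/s


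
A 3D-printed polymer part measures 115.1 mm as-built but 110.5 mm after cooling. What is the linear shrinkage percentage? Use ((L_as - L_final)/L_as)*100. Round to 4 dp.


Shrinkage = ((115.1-110.5)/115.1)*100 = 3.9965 %


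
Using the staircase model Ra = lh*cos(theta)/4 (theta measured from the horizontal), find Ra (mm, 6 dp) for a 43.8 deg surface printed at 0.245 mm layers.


Ra = 0.245 * cos(43.8) / 4 = 0.044208 mm


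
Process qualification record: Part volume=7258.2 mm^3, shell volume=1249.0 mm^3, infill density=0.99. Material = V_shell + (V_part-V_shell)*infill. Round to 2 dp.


V_infill = (7258.2 - 1249.0) * 0.99 = 5949.11
V_total = 1249.0 + 5949.11 = 7198.11 mm^3


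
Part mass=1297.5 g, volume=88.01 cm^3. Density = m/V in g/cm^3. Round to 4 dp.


rho = 1297.5 / 88.01 = 14.7426 g/cm^3


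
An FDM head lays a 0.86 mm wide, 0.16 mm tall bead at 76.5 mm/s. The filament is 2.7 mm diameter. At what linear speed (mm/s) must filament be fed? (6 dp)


Q = 0.86 * 0.16 * 76.5 = 10.5264 mm^3/s
A_fil = pi*(2.7/2)^2 = 5.72555261 mm^2
v_feed = 10.5264 / 5.72555261 = 1.838495 mm/s


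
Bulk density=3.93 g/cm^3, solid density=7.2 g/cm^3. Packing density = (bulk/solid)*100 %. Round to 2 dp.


Packing = (3.93/7.2)*100 = 54.58 %


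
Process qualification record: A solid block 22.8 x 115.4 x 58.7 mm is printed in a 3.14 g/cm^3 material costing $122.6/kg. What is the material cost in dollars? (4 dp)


V = 22.8 * 115.4 * 58.7 = 154446.744 mm^3 = 154.446744 cm^3
Mass = 154.446744 * 3.14 / 1000 = 0.48496278 kg
Cost = 0.48496278 * 122.6 = 59.4564 $


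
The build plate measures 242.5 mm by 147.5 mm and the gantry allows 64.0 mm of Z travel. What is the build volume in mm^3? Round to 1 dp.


V = 242.5 * 147.5 * 64.0 = 2289200.0 mm^3


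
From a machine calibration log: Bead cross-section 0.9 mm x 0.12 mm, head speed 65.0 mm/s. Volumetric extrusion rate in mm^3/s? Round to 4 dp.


Rate = 0.9 * 0.12 * 65.0 = 7.02 mm^3/s


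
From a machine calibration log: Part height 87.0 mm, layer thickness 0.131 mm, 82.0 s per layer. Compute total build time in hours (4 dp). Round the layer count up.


Layers = ceil(87.0/0.131) = 665
t = 665 * 82.0 / 3600 = 15.1472 hrs


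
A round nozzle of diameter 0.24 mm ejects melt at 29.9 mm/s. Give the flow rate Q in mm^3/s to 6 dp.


A = pi*(0.24/2)^2 = 0.04523893 mm^2
Q = 0.04523893 * 29.9 = 1.352644 mm^3/s


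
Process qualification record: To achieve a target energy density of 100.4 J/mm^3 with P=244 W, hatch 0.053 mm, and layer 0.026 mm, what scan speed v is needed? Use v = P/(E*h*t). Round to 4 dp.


v = 244 / (100.4*0.053*0.026) = 1763.6276 mm/s


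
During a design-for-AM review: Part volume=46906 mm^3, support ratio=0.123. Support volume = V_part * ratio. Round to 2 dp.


V_support = 46906 * 0.123 = 5769.44 mm^3


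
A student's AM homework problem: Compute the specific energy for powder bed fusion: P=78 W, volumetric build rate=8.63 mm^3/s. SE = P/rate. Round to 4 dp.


SE = 78 / 8.63 = 9.0382 J/mm^3


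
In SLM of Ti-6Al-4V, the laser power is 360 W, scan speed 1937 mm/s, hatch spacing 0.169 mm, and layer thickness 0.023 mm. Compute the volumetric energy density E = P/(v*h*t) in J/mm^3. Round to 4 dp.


E = 360 / (1937*0.169*0.023) = 47.8144 J/mm^3


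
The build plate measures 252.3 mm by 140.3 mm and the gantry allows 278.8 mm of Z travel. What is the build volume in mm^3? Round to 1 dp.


V = 252.3 * 140.3 * 278.8 = 9868876.0 mm^3


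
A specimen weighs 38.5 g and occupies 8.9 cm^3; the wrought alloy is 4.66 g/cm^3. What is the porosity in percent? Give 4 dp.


rho_part = 38.5 / 8.9 = 4.3258427 g/cm^3
Porosity = (1 - 4.3258427/4.66)*100 = 7.1708 %


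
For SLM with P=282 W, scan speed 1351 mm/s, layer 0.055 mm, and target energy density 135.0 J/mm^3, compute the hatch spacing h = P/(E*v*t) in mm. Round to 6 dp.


h = 282 / (135.0*1351*0.055) = 0.028112 mm


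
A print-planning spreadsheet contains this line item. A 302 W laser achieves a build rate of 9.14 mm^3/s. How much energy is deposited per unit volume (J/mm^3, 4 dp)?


SE = 302 / 9.14 = 33.0416 J/mm^3


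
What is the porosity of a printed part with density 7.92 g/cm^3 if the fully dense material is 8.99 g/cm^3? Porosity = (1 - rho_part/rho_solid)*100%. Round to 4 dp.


Porosity = (1-7.92/8.99)*100 = 11.9021 %


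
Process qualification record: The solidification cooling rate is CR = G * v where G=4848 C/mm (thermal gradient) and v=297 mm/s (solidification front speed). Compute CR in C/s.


CR = 4848 * 297 = 1439856 C/s


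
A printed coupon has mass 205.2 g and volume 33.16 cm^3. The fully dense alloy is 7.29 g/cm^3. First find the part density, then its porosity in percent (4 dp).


rho_part = 205.2 / 33.16 = 6.18817853 g/cm^3
Porosity = (1 - 6.18817853/7.29)*100 = 15.1141 %


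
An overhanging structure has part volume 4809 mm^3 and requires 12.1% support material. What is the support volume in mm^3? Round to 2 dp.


V_support = 4809 * 0.121 = 581.89 mm^3


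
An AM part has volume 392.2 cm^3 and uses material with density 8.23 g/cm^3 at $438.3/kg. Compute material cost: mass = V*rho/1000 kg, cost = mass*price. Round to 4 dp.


Mass = 392.2*8.23/1000 = 3.227806 kg
Cost = 3.227806 * 438.3 = 1414.7474 $


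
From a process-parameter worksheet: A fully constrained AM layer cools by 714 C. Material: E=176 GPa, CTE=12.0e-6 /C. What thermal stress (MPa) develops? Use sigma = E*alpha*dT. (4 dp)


sigma = 176*1000 * 12.0e-6 * 714 = 1507.968 MPa


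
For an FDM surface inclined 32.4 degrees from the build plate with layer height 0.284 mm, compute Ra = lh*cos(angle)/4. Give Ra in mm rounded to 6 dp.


Ra = 0.284 * cos(32.4) / 4 = 0.059947 mm


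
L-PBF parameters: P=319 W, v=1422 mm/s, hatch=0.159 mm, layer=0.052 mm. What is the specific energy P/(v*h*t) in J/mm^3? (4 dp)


Build rate = 1422 * 0.159 * 0.052 = 11.757096 mm^3/s
SE = 319 / 11.757096 = 27.1326 J/mm^3


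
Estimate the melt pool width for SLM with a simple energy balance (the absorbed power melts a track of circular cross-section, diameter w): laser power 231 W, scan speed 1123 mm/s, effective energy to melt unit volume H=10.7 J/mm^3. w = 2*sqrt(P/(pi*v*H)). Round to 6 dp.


w = 2*sqrt(231/(pi*1123*10.7)) = 0.156451 mm


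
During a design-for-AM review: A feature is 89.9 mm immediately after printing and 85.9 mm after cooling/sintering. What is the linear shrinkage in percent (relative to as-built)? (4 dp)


Shrinkage = ((89.9-85.9)/89.9)*100 = 4.4494 %


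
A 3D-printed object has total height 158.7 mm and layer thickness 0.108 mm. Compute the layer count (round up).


Layers = ceil(158.7/0.108) = 1470


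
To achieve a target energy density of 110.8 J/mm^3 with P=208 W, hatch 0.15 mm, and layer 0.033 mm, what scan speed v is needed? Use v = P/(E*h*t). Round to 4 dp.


v = 208 / (110.8*0.15*0.033) = 379.2437 mm/s


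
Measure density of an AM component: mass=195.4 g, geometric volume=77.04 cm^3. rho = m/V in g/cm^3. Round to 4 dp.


rho = 195.4 / 77.04 = 2.5363 g/cm^3


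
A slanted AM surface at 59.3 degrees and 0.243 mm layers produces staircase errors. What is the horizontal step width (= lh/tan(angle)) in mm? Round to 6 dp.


step = 0.243 / tan(59.3) = 0.144283 mm


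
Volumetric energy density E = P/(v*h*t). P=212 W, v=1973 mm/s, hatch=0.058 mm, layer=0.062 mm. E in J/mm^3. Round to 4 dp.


E = 212 / (1973*0.058*0.062) = 29.8806 J/mm^3


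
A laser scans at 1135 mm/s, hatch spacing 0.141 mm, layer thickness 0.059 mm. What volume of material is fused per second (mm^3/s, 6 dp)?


Rate = 1135 * 0.141 * 0.059 = 9.442065 mm^3/s


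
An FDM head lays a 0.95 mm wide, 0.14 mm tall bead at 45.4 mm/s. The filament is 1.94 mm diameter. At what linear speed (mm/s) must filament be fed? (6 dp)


Q = 0.95 * 0.14 * 45.4 = 6.0382 mm^3/s
A_fil = pi*(1.94/2)^2 = 2.95592453 mm^2
v_feed = 6.0382 / 2.95592453 = 2.042745 mm/s


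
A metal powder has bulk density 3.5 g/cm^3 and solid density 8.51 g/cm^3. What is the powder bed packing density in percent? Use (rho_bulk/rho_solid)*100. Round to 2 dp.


Packing = (3.5/8.51)*100 = 41.13 %


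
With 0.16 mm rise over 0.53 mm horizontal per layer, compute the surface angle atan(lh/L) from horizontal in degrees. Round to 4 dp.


angle = atan(0.16/0.53) = 16.7984 degrees


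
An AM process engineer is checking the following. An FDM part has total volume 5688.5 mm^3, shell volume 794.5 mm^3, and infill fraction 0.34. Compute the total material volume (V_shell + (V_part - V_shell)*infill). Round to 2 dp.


V_infill = (5688.5 - 794.5) * 0.34 = 1663.96
V_total = 794.5 + 1663.96 = 2458.46 mm^3


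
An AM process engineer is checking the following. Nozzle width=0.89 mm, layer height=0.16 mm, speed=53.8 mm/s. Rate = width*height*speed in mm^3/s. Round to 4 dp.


Rate = 0.89 * 0.16 * 53.8 = 7.6611 mm^3/s


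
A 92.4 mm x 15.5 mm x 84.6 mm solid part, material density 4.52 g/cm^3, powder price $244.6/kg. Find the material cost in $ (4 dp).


V = 92.4 * 15.5 * 84.6 = 121164.12 mm^3 = 121.16412 cm^3
Mass = 121.16412 * 4.52 / 1000 = 0.54766182 kg
Cost = 0.54766182 * 244.6 = 133.9581 $


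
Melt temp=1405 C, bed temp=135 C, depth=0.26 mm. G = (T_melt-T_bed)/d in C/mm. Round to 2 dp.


G = (1405-135)/0.26 = 4884.62 C/mm


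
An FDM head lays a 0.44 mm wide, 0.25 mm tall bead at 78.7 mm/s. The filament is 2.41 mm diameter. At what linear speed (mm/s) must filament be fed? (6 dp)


Q = 0.44 * 0.25 * 78.7 = 8.657 mm^3/s
A_fil = pi*(2.41/2)^2 = 4.56167107 mm^2
v_feed = 8.657 / 4.56167107 = 1.897769 mm/s


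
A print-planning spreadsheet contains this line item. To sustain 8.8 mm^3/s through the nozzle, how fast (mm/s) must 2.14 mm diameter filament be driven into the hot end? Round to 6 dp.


A = pi*(2.14/2)^2 = 3.596809
v = 8.8 / 3.596809 = 2.446613 mm/s


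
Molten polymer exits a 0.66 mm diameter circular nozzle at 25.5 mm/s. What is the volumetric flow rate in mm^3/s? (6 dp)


A = pi*(0.66/2)^2 = 0.34211944 mm^2
Q = 0.34211944 * 25.5 = 8.724046 mm^3/s


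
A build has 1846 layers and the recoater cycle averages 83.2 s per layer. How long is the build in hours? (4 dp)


t = 1846 * 83.2 / 3600 = 42.6631 hrs


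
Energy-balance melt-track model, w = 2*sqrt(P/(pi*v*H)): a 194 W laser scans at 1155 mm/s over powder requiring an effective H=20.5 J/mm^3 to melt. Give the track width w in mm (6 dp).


w = 2*sqrt(194/(pi*1155*20.5)) = 0.102138 mm


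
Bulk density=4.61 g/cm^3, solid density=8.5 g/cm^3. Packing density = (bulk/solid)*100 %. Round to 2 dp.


Packing = (4.61/8.5)*100 = 54.24 %


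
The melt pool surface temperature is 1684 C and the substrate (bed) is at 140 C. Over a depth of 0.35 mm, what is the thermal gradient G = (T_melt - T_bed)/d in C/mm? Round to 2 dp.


G = (1684-140)/0.35 = 4411.43 C/mm


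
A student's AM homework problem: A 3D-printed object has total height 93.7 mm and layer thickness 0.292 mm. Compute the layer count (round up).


Layers = ceil(93.7/0.292) = 321


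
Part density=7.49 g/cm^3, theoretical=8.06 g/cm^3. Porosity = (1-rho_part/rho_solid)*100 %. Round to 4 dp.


Porosity = (1-7.49/8.06)*100 = 7.072 %


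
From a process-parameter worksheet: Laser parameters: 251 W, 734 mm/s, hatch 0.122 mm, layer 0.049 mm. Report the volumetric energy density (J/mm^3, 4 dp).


E = 251 / (734*0.122*0.049) = 57.2034 J/mm^3


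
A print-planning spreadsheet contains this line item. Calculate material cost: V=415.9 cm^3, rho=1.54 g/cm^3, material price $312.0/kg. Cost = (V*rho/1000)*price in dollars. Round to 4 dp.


Mass = 415.9*1.54/1000 = 0.640486 kg
Cost = 0.640486 * 312.0 = 199.8316 $


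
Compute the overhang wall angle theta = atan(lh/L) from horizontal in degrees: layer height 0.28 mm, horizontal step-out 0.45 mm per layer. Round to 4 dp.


angle = atan(0.28/0.45) = 31.8908 degrees


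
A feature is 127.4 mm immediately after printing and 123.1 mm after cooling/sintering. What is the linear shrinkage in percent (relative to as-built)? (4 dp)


Shrinkage = ((127.4-123.1)/127.4)*100 = 3.3752 %


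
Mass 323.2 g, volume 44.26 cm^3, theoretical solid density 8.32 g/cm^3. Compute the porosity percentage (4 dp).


rho_part = 323.2 / 44.26 = 7.30230456 g/cm^3
Porosity = (1 - 7.30230456/8.32)*100 = 12.2319 %


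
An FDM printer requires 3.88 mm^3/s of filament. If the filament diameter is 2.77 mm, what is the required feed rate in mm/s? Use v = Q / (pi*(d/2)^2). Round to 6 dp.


A = pi*(2.77/2)^2 = 6.026282
v = 3.88 / 6.026282 = 0.643846 mm/s


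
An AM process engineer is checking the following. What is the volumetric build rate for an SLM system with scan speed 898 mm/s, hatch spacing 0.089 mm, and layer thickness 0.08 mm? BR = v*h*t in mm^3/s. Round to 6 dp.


Rate = 898 * 0.089 * 0.08 = 6.39376 mm^3/s


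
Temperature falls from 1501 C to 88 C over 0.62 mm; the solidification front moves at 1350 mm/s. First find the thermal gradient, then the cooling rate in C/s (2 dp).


G = (1501-88)/0.62 = 2279.03225806 C/mm
CR = 2279.03225806 * 1350 = 3076693.55 C/s


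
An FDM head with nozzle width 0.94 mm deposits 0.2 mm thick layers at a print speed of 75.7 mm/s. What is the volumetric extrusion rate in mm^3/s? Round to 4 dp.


Rate = 0.94 * 0.2 * 75.7 = 14.2316 mm^3/s


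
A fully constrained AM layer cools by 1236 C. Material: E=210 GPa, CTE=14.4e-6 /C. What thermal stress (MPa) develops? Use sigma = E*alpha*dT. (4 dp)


sigma = 210*1000 * 14.4e-6 * 1236 = 3737.664 MPa


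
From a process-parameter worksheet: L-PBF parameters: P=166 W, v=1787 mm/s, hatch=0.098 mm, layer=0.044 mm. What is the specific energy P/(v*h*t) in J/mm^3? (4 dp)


Build rate = 1787 * 0.098 * 0.044 = 7.705544 mm^3/s
SE = 166 / 7.705544 = 21.5429 J/mm^3


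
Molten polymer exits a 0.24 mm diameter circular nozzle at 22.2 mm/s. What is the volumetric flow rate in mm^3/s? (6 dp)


A = pi*(0.24/2)^2 = 0.04523893 mm^2
Q = 0.04523893 * 22.2 = 1.004304 mm^3/s


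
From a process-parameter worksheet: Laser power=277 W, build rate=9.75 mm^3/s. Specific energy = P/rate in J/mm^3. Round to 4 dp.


SE = 277 / 9.75 = 28.4103 J/mm^3


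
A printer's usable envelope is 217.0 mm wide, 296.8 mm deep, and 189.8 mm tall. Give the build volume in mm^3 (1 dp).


V = 217.0 * 296.8 * 189.8 = 12224182.9 mm^3


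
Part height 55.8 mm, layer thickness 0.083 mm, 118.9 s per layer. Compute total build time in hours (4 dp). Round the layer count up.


Layers = ceil(55.8/0.083) = 673
t = 673 * 118.9 / 3600 = 22.2277 hrs


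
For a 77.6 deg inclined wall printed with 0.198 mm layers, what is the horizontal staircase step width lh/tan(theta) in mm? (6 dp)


step = 0.198 / tan(77.6) = 0.043533 mm


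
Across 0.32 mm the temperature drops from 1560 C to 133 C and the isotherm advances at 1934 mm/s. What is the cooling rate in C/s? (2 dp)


G = (1560-133)/0.32 = 4459.375 C/mm
CR = 4459.375 * 1934 = 8624431.25 C/s


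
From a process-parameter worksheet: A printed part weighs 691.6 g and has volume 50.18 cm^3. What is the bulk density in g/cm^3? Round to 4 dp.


rho = 691.6 / 50.18 = 13.7824 g/cm^3


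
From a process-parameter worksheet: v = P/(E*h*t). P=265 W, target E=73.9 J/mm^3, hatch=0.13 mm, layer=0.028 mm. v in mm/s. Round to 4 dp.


v = 265 / (73.9*0.13*0.028) = 985.1448 mm/s


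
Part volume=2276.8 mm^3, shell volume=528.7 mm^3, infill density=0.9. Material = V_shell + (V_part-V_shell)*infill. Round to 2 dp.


V_infill = (2276.8 - 528.7) * 0.9 = 1573.29
V_total = 528.7 + 1573.29 = 2101.99 mm^3


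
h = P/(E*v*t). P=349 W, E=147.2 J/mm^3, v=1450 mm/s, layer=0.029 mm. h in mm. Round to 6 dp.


h = 349 / (147.2*1450*0.029) = 0.056383 mm


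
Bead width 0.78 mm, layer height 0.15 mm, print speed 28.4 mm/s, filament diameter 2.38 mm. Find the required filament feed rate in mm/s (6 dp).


Q = 0.78 * 0.15 * 28.4 = 3.3228 mm^3/s
A_fil = pi*(2.38/2)^2 = 4.44880936 mm^2
v_feed = 3.3228 / 4.44880936 = 0.746896 mm/s


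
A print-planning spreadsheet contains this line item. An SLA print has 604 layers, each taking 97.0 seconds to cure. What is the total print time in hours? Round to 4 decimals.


t = 604 * 97.0 / 3600 = 16.2744 hrs


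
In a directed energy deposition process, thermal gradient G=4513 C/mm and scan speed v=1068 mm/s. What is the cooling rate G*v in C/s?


CR = 4513 * 1068 = 4819884 C/s


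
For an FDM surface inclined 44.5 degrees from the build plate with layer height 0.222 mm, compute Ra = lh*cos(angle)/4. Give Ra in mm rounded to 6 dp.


Ra = 0.222 * cos(44.5) / 4 = 0.039585 mm


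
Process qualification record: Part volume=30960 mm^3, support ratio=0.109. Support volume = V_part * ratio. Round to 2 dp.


V_support = 30960 * 0.109 = 3374.64 mm^3


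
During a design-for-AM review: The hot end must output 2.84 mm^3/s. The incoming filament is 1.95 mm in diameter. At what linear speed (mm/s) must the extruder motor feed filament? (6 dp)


A = pi*(1.95/2)^2 = 2.986477
v = 2.84 / 2.986477 = 0.950953 mm/s


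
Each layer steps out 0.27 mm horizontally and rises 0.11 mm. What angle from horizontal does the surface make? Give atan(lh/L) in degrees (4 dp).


angle = atan(0.11/0.27) = 22.1663 degrees


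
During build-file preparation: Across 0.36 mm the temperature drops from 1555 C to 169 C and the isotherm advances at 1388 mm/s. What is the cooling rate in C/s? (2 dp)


G = (1555-169)/0.36 = 3850.0 C/mm
CR = 3850.0 * 1388 = 5343800.0 C/s


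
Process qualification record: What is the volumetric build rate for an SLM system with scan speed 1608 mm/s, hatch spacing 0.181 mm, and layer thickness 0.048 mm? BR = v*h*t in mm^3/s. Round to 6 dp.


Rate = 1608 * 0.181 * 0.048 = 13.970304 mm^3/s


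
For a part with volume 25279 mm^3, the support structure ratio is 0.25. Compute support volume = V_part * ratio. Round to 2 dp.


V_support = 25279 * 0.25 = 6319.75 mm^3


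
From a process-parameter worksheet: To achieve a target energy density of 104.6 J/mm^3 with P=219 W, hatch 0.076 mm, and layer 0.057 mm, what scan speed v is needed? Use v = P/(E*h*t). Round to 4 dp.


v = 219 / (104.6*0.076*0.057) = 483.308 mm/s


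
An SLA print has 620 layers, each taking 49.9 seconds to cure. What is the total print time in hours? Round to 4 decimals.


t = 620 * 49.9 / 3600 = 8.5939 hrs


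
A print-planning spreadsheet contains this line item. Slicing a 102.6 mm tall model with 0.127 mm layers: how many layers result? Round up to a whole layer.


Layers = ceil(102.6/0.127) = 808


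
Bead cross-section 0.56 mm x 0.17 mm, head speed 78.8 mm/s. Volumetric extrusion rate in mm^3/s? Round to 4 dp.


Rate = 0.56 * 0.17 * 78.8 = 7.5018 mm^3/s


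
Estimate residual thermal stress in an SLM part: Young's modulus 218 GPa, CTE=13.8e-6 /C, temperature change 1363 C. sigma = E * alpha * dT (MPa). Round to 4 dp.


sigma = 218*1000 * 13.8e-6 * 1363 = 4100.4492 MPa


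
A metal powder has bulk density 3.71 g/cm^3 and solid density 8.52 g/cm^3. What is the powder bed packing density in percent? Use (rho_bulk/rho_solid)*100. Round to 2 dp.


Packing = (3.71/8.52)*100 = 43.54 %


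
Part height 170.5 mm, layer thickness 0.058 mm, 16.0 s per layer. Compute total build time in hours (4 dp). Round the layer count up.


Layers = ceil(170.5/0.058) = 2940
t = 2940 * 16.0 / 3600 = 13.0667 hrs


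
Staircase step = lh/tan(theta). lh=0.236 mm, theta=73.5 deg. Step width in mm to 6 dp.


step = 0.236 / tan(73.5) = 0.069906 mm


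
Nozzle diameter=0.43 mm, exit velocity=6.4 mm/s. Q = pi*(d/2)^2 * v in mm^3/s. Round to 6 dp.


A = pi*(0.43/2)^2 = 0.14522012 mm^2
Q = 0.14522012 * 6.4 = 0.929409 mm^3/s


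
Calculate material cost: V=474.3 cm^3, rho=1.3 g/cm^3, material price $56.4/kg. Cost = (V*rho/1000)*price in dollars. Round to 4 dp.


Mass = 474.3*1.3/1000 = 0.61659 kg
Cost = 0.61659 * 56.4 = 34.7757 $


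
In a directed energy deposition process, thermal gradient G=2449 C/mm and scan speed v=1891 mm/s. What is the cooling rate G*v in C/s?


CR = 2449 * 1891 = 4631059 C/s


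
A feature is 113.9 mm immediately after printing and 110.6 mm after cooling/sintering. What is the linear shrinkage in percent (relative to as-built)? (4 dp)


Shrinkage = ((113.9-110.6)/113.9)*100 = 2.8973 %


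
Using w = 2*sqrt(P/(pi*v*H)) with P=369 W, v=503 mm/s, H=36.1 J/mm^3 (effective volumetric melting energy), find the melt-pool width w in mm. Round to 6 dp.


w = 2*sqrt(369/(pi*503*36.1)) = 0.160854 mm


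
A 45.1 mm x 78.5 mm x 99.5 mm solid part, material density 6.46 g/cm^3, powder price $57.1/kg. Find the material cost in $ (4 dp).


V = 45.1 * 78.5 * 99.5 = 352264.825 mm^3 = 352.264825 cm^3
Mass = 352.264825 * 6.46 / 1000 = 2.27563077 kg
Cost = 2.27563077 * 57.1 = 129.9385 $


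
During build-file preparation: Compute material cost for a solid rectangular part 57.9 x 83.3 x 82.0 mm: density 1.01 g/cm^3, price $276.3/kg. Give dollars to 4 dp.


V = 57.9 * 83.3 * 82.0 = 395491.74 mm^3 = 395.49174 cm^3
Mass = 395.49174 * 1.01 / 1000 = 0.39944666 kg
Cost = 0.39944666 * 276.3 = 110.3671 $


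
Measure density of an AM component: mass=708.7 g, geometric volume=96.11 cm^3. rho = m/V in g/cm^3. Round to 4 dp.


rho = 708.7 / 96.11 = 7.3738 g/cm^3


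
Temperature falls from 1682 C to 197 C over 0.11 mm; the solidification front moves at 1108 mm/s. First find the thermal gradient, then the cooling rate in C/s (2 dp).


G = (1682-197)/0.11 = 13500.0 C/mm
CR = 13500.0 * 1108 = 14958000.0 C/s


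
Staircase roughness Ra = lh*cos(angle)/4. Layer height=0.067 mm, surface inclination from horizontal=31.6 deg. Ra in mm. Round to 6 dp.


Ra = 0.067 * cos(31.6) / 4 = 0.014266 mm


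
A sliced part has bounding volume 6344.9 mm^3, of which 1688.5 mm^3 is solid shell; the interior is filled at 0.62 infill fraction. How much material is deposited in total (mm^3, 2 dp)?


V_infill = (6344.9 - 1688.5) * 0.62 = 2886.97
V_total = 1688.5 + 2886.97 = 4575.47 mm^3


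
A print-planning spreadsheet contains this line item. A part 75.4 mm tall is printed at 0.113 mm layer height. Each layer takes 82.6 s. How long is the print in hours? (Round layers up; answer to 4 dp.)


Layers = ceil(75.4/0.113) = 668
t = 668 * 82.6 / 3600 = 15.3269 hrs


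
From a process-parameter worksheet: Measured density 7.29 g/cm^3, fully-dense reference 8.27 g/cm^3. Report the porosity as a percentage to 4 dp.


Porosity = (1-7.29/8.27)*100 = 11.8501 %


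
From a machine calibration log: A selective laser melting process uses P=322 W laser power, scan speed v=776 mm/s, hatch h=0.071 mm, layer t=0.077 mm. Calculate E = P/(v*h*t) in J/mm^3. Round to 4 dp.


E = 322 / (776*0.071*0.077) = 75.9006 J/mm^3


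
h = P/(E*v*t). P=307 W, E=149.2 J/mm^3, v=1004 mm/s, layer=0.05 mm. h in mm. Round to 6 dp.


h = 307 / (149.2*1004*0.05) = 0.040989 mm


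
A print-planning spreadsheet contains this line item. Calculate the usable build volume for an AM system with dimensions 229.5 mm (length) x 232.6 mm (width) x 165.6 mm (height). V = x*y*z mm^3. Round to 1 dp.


V = 229.5 * 232.6 * 165.6 = 8840009.5 mm^3


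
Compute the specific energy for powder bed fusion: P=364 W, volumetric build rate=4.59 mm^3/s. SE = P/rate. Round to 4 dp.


SE = 364 / 4.59 = 79.3028 J/mm^3


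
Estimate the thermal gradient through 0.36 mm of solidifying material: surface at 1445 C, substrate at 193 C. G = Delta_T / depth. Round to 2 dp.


G = (1445-193)/0.36 = 3477.78 C/mm


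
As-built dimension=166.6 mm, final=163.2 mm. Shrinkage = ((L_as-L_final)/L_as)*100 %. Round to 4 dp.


Shrinkage = ((166.6-163.2)/166.6)*100 = 2.0408 %


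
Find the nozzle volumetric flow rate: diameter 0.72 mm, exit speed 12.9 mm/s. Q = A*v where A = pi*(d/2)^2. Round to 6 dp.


A = pi*(0.72/2)^2 = 0.40715041 mm^2
Q = 0.40715041 * 12.9 = 5.25224 mm^3/s


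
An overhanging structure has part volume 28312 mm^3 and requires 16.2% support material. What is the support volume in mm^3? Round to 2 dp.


V_support = 28312 * 0.162 = 4586.54 mm^3


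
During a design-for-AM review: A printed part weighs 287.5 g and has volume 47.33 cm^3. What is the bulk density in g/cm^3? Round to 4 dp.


rho = 287.5 / 47.33 = 6.0744 g/cm^3


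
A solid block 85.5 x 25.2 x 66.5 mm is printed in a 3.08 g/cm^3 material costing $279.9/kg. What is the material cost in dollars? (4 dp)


V = 85.5 * 25.2 * 66.5 = 143280.9 mm^3 = 143.2809 cm^3
Mass = 143.2809 * 3.08 / 1000 = 0.44130517 kg
Cost = 0.44130517 * 279.9 = 123.5213 $


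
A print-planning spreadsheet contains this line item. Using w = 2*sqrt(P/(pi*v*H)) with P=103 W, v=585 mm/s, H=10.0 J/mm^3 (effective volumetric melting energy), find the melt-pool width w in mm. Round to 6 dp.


w = 2*sqrt(103/(pi*585*10.0)) = 0.149725 mm


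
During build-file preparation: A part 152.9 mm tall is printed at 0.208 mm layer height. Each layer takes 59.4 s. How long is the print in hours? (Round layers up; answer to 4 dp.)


Layers = ceil(152.9/0.208) = 736
t = 736 * 59.4 / 3600 = 12.144 hrs


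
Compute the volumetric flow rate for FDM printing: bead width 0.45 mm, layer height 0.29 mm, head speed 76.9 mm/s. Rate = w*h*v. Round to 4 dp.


Rate = 0.45 * 0.29 * 76.9 = 10.0355 mm^3/s


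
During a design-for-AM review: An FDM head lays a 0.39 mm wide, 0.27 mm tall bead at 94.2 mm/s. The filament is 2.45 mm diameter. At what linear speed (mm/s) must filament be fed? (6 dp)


Q = 0.39 * 0.27 * 94.2 = 9.91926 mm^3/s
A_fil = pi*(2.45/2)^2 = 4.71435248 mm^2
v_feed = 9.91926 / 4.71435248 = 2.104056 mm/s


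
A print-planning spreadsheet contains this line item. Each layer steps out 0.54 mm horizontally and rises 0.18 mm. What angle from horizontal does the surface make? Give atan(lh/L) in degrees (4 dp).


angle = atan(0.18/0.54) = 18.4349 degrees


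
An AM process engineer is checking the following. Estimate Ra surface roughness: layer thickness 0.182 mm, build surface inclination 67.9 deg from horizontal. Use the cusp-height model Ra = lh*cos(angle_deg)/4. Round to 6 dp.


Ra = 0.182 * cos(67.9) / 4 = 0.017118 mm
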